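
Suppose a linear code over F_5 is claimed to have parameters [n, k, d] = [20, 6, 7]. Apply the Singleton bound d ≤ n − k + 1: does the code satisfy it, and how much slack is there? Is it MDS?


Singleton RHS = n − k + 1 = 15, slack = 8, bound satisfied, not MDS.

Singleton bound: d ≤ n − k + 1.
Here n = 20, k = 6, so n − k + 1 = 15.
Given d = 7, check d ≤ 15: YES.
Slack = (n − k + 1) − d = 8.
The code is NOT MDS (slack = 8 > 0).
Description: the claimed parameters are [20, 6, 7]_5; such a code would be non-MDS.


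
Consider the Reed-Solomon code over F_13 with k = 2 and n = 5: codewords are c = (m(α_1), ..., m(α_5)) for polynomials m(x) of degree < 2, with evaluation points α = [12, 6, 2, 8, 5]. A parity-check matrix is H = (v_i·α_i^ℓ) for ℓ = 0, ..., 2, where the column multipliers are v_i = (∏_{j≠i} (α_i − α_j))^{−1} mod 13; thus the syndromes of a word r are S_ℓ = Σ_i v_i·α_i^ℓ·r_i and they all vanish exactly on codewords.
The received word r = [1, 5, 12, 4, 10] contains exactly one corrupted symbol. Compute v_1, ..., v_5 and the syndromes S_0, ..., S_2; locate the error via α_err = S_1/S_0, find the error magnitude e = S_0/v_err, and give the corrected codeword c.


S = (4, 6, 9), error at position 4, error magnitude e = 9, c = [1, 5, 12, 8, 10].

Step 1: column multipliers v_i = (∏_{j≠i}(α_i − α_j))^{−1} mod 13.
  i = 1 (α = 12): (12−6)(12−2)(12−8)(12−5) = 6·10·4·7 = 1680 ≡ 3, so v_1 = 3^{−1} = 9 (mod 13).
  i = 2 (α = 6): (6−12)(6−2)(6−8)(6−5) = (−6)·4·(−2)·1 = 48 ≡ 9, so v_2 = 9^{−1} = 3 (mod 13).
  i = 3 (α = 2): (2−12)(2−6)(2−8)(2−5) = (−10)·(−4)·(−6)·(−3) = 720 ≡ 5, so v_3 = 5^{−1} = 8 (mod 13).
  i = 4 (α = 8): (8−12)(8−6)(8−2)(8−5) = (−4)·2·6·3 = −144 ≡ 12, so v_4 = 12^{−1} = 12 (mod 13).
  i = 5 (α = 5): (5−12)(5−6)(5−2)(5−8) = (−7)·(−1)·3·(−3) = −63 ≡ 2, so v_5 = 2^{−1} = 7 (mod 13).
  v = [9, 3, 8, 12, 7].
Step 2: syndromes of r = [1, 5, 12, 4, 10] (all sums mod 13).
  S_0 = Σ v_i r_i = 9·1 + 3·5 + 8·12 + 12·4 + 7·10 = 238 ≡ 4.
  S_1 = Σ v_i α_i r_i = 9·12·1 + 3·6·5 + 8·2·12 + 12·8·4 + 7·5·10 = 1124 ≡ 6.
  α_i^2 mod 13 = [1, 10, 4, 12, 12].
  S_2 = Σ v_i α_i^2 r_i = 9·1·1 + 3·10·5 + 8·4·12 + 12·12·4 + 7·12·10 = 1959 ≡ 9.
  S = (4, 6, 9) ≠ 0, so r is not a codeword (an error is present).
Step 3: locate the error. For a single error e at position i, S_ℓ = v_i·e·α_i^ℓ, so α_err = S_1/S_0.
  S_0^{−1} = 4^{−1} = 10 (mod 13), so α_err = 6·10 = 60 ≡ 8 = α_4. Error position i = 4.
  Consistency check: S_2/S_1 = 9·11 = 99 ≡ 8 = α_err ✓ (single-error assumption holds).
Step 4: error magnitude e = S_0/v_4 = S_0·∏_{j≠4}(α_4 − α_j) = 4·12 = 48 ≡ 9 (mod 13).
Step 5: correct position 4: c_4 = r_4 − e = 4 − 9 ≡ 8 (mod 13). Hence c = [1, 5, 12, 8, 10].
  Check: interpolating c through the α_i gives m(x) = 9 + 8·x (degree < 2) with m(α_i) = c_i for every i, so c is indeed a codeword.


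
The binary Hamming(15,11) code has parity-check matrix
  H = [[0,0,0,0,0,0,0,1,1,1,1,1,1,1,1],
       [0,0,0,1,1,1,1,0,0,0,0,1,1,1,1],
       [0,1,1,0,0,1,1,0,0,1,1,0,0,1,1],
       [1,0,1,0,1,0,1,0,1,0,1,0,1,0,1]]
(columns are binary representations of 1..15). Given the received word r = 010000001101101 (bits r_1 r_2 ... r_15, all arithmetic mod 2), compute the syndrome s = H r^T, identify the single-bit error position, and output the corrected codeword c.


s = (1, 1, 1, 1)^T, error position = 15, corrected codeword c = 010000001101100

Compute s = H r^T mod 2 one row at a time:
  s_1 = 0 + 1 + 1 + 0 + 1 + 1 + 0 + 1 = 5 ≡ 1 (mod 2).
  s_2 = 0 + 0 + 0 + 0 + 1 + 1 + 0 + 1 = 3 ≡ 1 (mod 2).
  s_3 = 1 + 0 + 0 + 0 + 1 + 0 + 0 + 1 = 3 ≡ 1 (mod 2).
  s_4 = 0 + 0 + 0 + 0 + 1 + 0 + 1 + 1 = 3 ≡ 1 (mod 2).
s = (1, 1, 1, 1)^T — this equals column 15 of H (binary 1111), so error is at position 15.
Correct: flip bit 15 of r = 010000001101101 to get c = 010000001101100.


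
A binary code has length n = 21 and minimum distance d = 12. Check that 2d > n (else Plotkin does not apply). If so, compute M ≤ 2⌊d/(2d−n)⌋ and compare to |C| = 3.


Plotkin bound M ≤ 8; given |C| = 3 ≤ bound (satisfied).

Check applicability: 2d = 24, n = 21.
2d − n = 3 > 0, so Plotkin applies.
Compute d/(2d−n) = 12/3 ≈ 4.0000.
⌊d/(2d−n)⌋ = 4.
Plotkin bound: M ≤ 2·4 = 8.
Given |C| = 3, check: satisfied.
This |C| is below the Plotkin bound.


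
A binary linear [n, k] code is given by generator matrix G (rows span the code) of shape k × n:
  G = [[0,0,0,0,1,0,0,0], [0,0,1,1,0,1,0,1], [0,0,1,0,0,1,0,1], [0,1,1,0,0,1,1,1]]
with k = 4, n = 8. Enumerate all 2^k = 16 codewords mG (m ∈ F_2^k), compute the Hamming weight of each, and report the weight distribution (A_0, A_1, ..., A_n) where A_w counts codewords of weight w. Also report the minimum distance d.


Weight distribution: A_0 = 1, A_1 = 2, A_2 = 2, A_3 = 3, A_4 = 3, A_5 = 2, A_6 = 2, A_7 = 1. Minimum distance d = 1.

Enumerate all 2^4 = 16 messages m ∈ F_2^4.
For each, compute codeword c = mG in F_2^8, then tally its weight.
  m = 0000 → c = 00000000, weight = 0.
  m = 1000 → c = 00001000, weight = 1.
  m = 0100 → c = 00110101, weight = 4.
  m = 1100 → c = 00111101, weight = 5.
  m = 0010 → c = 00100101, weight = 3.
  m = 1010 → c = 00101101, weight = 4.
  m = 0110 → c = 00010000, weight = 1.
  m = 1110 → c = 00011000, weight = 2.
  m = 0001 → c = 01100111, weight = 5.
  m = 1001 → c = 01101111, weight = 6.
  m = 0101 → c = 01010010, weight = 3.
  m = 1101 → c = 01011010, weight = 4.
  m = 0011 → c = 01000010, weight = 2.
  m = 1011 → c = 01001010, weight = 3.
  m = 0111 → c = 01110111, weight = 6.
  m = 1111 → c = 01111111, weight = 7.
Tally weights:
  weight 0: 1 codewords.
  weight 1: 2 codewords.
  weight 2: 2 codewords.
  weight 3: 3 codewords.
  weight 4: 3 codewords.
  weight 5: 2 codewords.
  weight 6: 2 codewords.
  weight 7: 1 codewords.
Minimum distance d = smallest w > 0 with A_w > 0 = 1.
Sanity: Σ A_w = 16 = 2^4 = 16 ✓.


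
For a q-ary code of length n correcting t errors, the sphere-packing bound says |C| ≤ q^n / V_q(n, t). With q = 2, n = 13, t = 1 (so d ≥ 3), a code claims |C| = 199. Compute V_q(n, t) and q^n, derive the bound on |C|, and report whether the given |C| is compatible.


V_q(n, t) = 14, q^n = 8192, Hamming bound = 585, |C| = 199 ≤ bound (satisfied).

Step 1: Compute V_q(n, t) = Σ_{j=0}^1 C(n, j) (q−1)^j.
  j = 0: C(13,0)·(1)^0 = 1·1 = 1.
  j = 1: C(13,1)·(1)^1 = 13·1 = 13.
  V_q(n, t) = 1 + 13 = 14.
Step 2: q^n = 2^13 = 8192.
Step 3: Hamming bound ⌊q^n / V_q(n,t)⌋ = ⌊8192/14⌋ = 585.
Step 4: Compare |C| = 199 to 585: satisfied.
The claimed |C| lies below the Hamming bound.


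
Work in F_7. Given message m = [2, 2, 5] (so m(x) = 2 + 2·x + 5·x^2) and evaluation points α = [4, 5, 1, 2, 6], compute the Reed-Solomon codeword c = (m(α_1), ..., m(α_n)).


c = [6, 4, 2, 5, 5]

Message polynomial: m(x) = 2 + 2·x + 5·x^2 (mod 7).
For each evaluation point α_i, compute m(α_i) mod 7:
  α_1 = 4: Horner steps 5 → 1 → 6, so m(4) = 6.
  α_2 = 5: Horner steps 5 → 6 → 4, so m(5) = 4.
  α_3 = 1: Horner steps 5 → 0 → 2, so m(1) = 2.
  α_4 = 2: Horner steps 5 → 5 → 5, so m(2) = 5.
  α_5 = 6: Horner steps 5 → 4 → 5, so m(6) = 5.
Codeword c = [6, 4, 2, 5, 5] ∈ F_7^5.


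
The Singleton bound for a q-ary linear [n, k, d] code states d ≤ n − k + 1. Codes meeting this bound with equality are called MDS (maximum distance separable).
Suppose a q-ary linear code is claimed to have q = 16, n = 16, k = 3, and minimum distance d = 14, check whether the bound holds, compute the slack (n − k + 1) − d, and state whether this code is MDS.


Singleton RHS = n − k + 1 = 14, slack = 0, bound satisfied, MDS.

Singleton bound: d ≤ n − k + 1.
Here n = 16, k = 3, so n − k + 1 = 14.
Given d = 14, check d ≤ 14: YES.
Slack = (n − k + 1) − d = 0.
The code is MDS (slack = 0).
Description: the claimed parameters are [16, 3, 14]_16; such a code would be MDS (meets Singleton bound).


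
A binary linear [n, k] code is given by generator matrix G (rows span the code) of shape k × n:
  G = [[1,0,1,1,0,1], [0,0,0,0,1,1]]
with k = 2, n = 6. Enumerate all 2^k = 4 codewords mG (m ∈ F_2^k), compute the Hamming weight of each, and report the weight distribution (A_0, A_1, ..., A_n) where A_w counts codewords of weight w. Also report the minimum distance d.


Weight distribution: A_0 = 1, A_2 = 1, A_4 = 2. Minimum distance d = 2.

Enumerate all 2^2 = 4 messages m ∈ F_2^2.
For each, compute codeword c = mG in F_2^6, then tally its weight.
  m = 00 → c = 000000, weight = 0.
  m = 10 → c = 101101, weight = 4.
  m = 01 → c = 000011, weight = 2.
  m = 11 → c = 101110, weight = 4.
Tally weights:
  weight 0: 1 codewords.
  weight 2: 1 codewords.
  weight 4: 2 codewords.
Minimum distance d = smallest w > 0 with A_w > 0 = 2.
Sanity: Σ A_w = 4 = 2^2 = 4 ✓.


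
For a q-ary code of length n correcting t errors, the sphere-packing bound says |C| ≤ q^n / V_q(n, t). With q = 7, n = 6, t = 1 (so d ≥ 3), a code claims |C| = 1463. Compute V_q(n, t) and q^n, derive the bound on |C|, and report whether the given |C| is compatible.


V_q(n, t) = 37, q^n = 117649, Hamming bound = 3179, |C| = 1463 ≤ bound (satisfied).

Step 1: Compute V_q(n, t) = Σ_{j=0}^1 C(n, j) (q−1)^j.
  j = 0: C(6,0)·(6)^0 = 1·1 = 1.
  j = 1: C(6,1)·(6)^1 = 6·6 = 36.
  V_q(n, t) = 1 + 36 = 37.
Step 2: q^n = 7^6 = 117649.
Step 3: Hamming bound ⌊q^n / V_q(n,t)⌋ = ⌊117649/37⌋ = 3179.
Step 4: Compare |C| = 1463 to 3179: satisfied.
The claimed |C| lies below the Hamming bound.


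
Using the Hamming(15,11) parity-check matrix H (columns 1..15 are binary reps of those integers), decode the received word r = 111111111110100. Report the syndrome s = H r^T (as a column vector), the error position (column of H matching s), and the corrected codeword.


s = (1, 1, 0, 1)^T, error position = 13, corrected codeword c = 111111111110000

Compute s = H r^T mod 2 one row at a time:
  s_1 = 1 + 1 + 1 + 1 + 0 + 1 + 0 + 0 = 5 ≡ 1 (mod 2).
  s_2 = 1 + 1 + 1 + 1 + 0 + 1 + 0 + 0 = 5 ≡ 1 (mod 2).
  s_3 = 1 + 1 + 1 + 1 + 1 + 1 + 0 + 0 = 6 ≡ 0 (mod 2).
  s_4 = 1 + 1 + 1 + 1 + 1 + 1 + 1 + 0 = 7 ≡ 1 (mod 2).
s = (1, 1, 0, 1)^T — this equals column 13 of H (binary 1101), so error is at position 13.
Correct: flip bit 13 of r = 111111111110100 to get c = 111111111110000.


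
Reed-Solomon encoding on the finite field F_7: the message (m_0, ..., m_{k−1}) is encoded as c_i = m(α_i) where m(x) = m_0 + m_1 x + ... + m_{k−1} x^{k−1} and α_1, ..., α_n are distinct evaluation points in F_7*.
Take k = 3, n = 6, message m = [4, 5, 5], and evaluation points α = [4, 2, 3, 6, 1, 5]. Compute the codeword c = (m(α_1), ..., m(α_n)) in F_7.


c = [6, 6, 1, 4, 0, 0]

Message polynomial: m(x) = 4 + 5·x + 5·x^2 (mod 7).
For each evaluation point α_i, compute m(α_i) mod 7:
  α_1 = 4: Horner steps 5 → 4 → 6, so m(4) = 6.
  α_2 = 2: Horner steps 5 → 1 → 6, so m(2) = 6.
  α_3 = 3: Horner steps 5 → 6 → 1, so m(3) = 1.
  α_4 = 6: Horner steps 5 → 0 → 4, so m(6) = 4.
  α_5 = 1: Horner steps 5 → 3 → 0, so m(1) = 0.
  α_6 = 5: Horner steps 5 → 2 → 0, so m(5) = 0.
Codeword c = [6, 6, 1, 4, 0, 0] ∈ F_7^6.


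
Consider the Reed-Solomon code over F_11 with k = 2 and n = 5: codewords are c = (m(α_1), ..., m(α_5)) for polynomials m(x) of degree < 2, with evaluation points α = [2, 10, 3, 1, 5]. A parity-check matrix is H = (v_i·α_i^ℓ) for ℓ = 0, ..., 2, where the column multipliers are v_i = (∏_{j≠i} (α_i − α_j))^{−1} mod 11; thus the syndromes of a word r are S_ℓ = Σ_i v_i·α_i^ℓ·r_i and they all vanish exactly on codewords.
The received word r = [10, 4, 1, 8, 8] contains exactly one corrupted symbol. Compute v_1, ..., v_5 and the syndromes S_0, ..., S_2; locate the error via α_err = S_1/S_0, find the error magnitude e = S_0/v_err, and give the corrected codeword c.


S = (3, 4, 9), error at position 5, error magnitude e = 3, c = [10, 4, 1, 8, 5].

Step 1: column multipliers v_i = (∏_{j≠i}(α_i − α_j))^{−1} mod 11.
  i = 1 (α = 2): (2−10)(2−3)(2−1)(2−5) = (−8)·(−1)·1·(−3) = −24 ≡ 9, so v_1 = 9^{−1} = 5 (mod 11).
  i = 2 (α = 10): (10−2)(10−3)(10−1)(10−5) = 8·7·9·5 = 2520 ≡ 1, so v_2 = 1^{−1} = 1 (mod 11).
  i = 3 (α = 3): (3−2)(3−10)(3−1)(3−5) = 1·(−7)·2·(−2) = 28 ≡ 6, so v_3 = 6^{−1} = 2 (mod 11).
  i = 4 (α = 1): (1−2)(1−10)(1−3)(1−5) = (−1)·(−9)·(−2)·(−4) = 72 ≡ 6, so v_4 = 6^{−1} = 2 (mod 11).
  i = 5 (α = 5): (5−2)(5−10)(5−3)(5−1) = 3·(−5)·2·4 = −120 ≡ 1, so v_5 = 1^{−1} = 1 (mod 11).
  v = [5, 1, 2, 2, 1].
Step 2: syndromes of r = [10, 4, 1, 8, 8] (all sums mod 11).
  S_0 = Σ v_i r_i = 5·10 + 1·4 + 2·1 + 2·8 + 1·8 = 80 ≡ 3.
  S_1 = Σ v_i α_i r_i = 5·2·10 + 1·10·4 + 2·3·1 + 2·1·8 + 1·5·8 = 202 ≡ 4.
  α_i^2 mod 11 = [4, 1, 9, 1, 3].
  S_2 = Σ v_i α_i^2 r_i = 5·4·10 + 1·1·4 + 2·9·1 + 2·1·8 + 1·3·8 = 262 ≡ 9.
  S = (3, 4, 9) ≠ 0, so r is not a codeword (an error is present).
Step 3: locate the error. For a single error e at position i, S_ℓ = v_i·e·α_i^ℓ, so α_err = S_1/S_0.
  S_0^{−1} = 3^{−1} = 4 (mod 11), so α_err = 4·4 = 16 ≡ 5 = α_5. Error position i = 5.
  Consistency check: S_2/S_1 = 9·3 = 27 ≡ 5 = α_err ✓ (single-error assumption holds).
Step 4: error magnitude e = S_0/v_5 = S_0·∏_{j≠5}(α_5 − α_j) = 3·1 = 3 ≡ 3 (mod 11).
Step 5: correct position 5: c_5 = r_5 − e = 8 − 3 ≡ 5 (mod 11). Hence c = [10, 4, 1, 8, 5].
  Check: interpolating c through the α_i gives m(x) = 6 + 2·x (degree < 2) with m(α_i) = c_i for every i, so c is indeed a codeword.


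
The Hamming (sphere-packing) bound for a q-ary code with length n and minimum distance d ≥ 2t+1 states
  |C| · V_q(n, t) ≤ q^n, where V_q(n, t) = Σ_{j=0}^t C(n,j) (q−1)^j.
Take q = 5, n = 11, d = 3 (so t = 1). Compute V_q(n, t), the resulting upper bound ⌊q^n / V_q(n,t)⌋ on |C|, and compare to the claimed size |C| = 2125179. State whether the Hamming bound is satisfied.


V_q(n, t) = 45, q^n = 48828125, Hamming bound = 1085069, |C| = 2125179 > bound (violated).

Step 1: Compute V_q(n, t) = Σ_{j=0}^1 C(n, j) (q−1)^j.
  j = 0: C(11,0)·(4)^0 = 1·1 = 1.
  j = 1: C(11,1)·(4)^1 = 11·4 = 44.
  V_q(n, t) = 1 + 44 = 45.
Step 2: q^n = 5^11 = 48828125.
Step 3: Hamming bound ⌊q^n / V_q(n,t)⌋ = ⌊48828125/45⌋ = 1085069.
Step 4: Compare |C| = 2125179 to 1085069: violated.
The claimed |C| lies above the Hamming bound, so no 5-ary code of length 11 with d ≥ 3 can have 2125179 codewords.


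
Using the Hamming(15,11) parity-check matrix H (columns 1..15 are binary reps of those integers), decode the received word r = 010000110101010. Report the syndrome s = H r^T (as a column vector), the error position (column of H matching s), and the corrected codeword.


s = (0, 1, 0, 1)^T, error position = 5, corrected codeword c = 010010110101010

Compute s = H r^T mod 2 one row at a time:
  s_1 = 1 + 0 + 1 + 0 + 1 + 0 + 1 + 0 = 4 ≡ 0 (mod 2).
  s_2 = 0 + 0 + 0 + 1 + 1 + 0 + 1 + 0 = 3 ≡ 1 (mod 2).
  s_3 = 1 + 0 + 0 + 1 + 1 + 0 + 1 + 0 = 4 ≡ 0 (mod 2).
  s_4 = 0 + 0 + 0 + 1 + 0 + 0 + 0 + 0 = 1 ≡ 1 (mod 2).
s = (0, 1, 0, 1)^T — this equals column 5 of H (binary 0101), so error is at position 5.
Correct: flip bit 5 of r = 010000110101010 to get c = 010010110101010.


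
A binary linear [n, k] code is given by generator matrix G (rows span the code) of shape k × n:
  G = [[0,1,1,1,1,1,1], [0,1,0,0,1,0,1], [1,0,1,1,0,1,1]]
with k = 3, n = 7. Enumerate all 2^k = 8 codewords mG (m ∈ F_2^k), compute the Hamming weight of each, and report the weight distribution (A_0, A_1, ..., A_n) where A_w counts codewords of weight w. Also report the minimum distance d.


Weight distribution: A_0 = 1, A_2 = 1, A_3 = 3, A_5 = 1, A_6 = 2. Minimum distance d = 2.

Enumerate all 2^3 = 8 messages m ∈ F_2^3.
For each, compute codeword c = mG in F_2^7, then tally its weight.
  m = 000 → c = 0000000, weight = 0.
  m = 100 → c = 0111111, weight = 6.
  m = 010 → c = 0100101, weight = 3.
  m = 110 → c = 0011010, weight = 3.
  m = 001 → c = 1011011, weight = 5.
  m = 101 → c = 1100100, weight = 3.
  m = 011 → c = 1111110, weight = 6.
  m = 111 → c = 1000001, weight = 2.
Tally weights:
  weight 0: 1 codewords.
  weight 2: 1 codewords.
  weight 3: 3 codewords.
  weight 5: 1 codewords.
  weight 6: 2 codewords.
Minimum distance d = smallest w > 0 with A_w > 0 = 2.
Sanity: Σ A_w = 8 = 2^3 = 8 ✓.


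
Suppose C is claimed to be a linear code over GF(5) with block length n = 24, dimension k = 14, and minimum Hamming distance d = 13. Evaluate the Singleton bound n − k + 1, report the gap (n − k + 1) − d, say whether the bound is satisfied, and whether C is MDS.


Singleton RHS = n − k + 1 = 11, slack = -2, bound violated (no such code; not MDS).

Singleton bound: d ≤ n − k + 1.
Here n = 24, k = 14, so n − k + 1 = 11.
Given d = 13, check d ≤ 11: NO.
Slack = (n − k + 1) − d = -2.
The slack is negative: d = 13 exceeds n − k + 1 = 11 by 2, so the Singleton bound is violated and no linear [24, 14, 13]_5 code can exist. In particular it is not MDS (MDS requires d = n − k + 1 exactly).
Description: the claimed parameters are [24, 14, 13]_5; such a code would be impossible (violates the Singleton bound).


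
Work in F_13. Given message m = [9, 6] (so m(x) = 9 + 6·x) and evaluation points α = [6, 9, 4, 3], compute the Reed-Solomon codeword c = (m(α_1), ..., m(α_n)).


c = [6, 11, 7, 1]

Message polynomial: m(x) = 9 + 6·x (mod 13).
For each evaluation point α_i, compute m(α_i) mod 13:
  α_1 = 6: Horner steps 6 → 6, so m(6) = 6.
  α_2 = 9: Horner steps 6 → 11, so m(9) = 11.
  α_3 = 4: Horner steps 6 → 7, so m(4) = 7.
  α_4 = 3: Horner steps 6 → 1, so m(3) = 1.
Codeword c = [6, 11, 7, 1] ∈ F_13^4.


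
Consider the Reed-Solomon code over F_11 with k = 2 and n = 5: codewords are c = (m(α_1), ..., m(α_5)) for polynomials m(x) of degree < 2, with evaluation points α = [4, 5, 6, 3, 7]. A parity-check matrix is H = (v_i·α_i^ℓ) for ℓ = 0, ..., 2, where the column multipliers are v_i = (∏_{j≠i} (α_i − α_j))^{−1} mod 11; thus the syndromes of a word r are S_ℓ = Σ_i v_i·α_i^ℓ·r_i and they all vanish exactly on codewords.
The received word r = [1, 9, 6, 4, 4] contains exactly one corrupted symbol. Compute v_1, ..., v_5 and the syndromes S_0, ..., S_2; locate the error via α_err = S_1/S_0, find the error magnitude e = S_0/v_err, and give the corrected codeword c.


S = (6, 9, 8), error at position 5, error magnitude e = 1, c = [1, 9, 6, 4, 3].

Step 1: column multipliers v_i = (∏_{j≠i}(α_i − α_j))^{−1} mod 11.
  i = 1 (α = 4): (4−5)(4−6)(4−3)(4−7) = (−1)·(−2)·1·(−3) = −6 ≡ 5, so v_1 = 5^{−1} = 9 (mod 11).
  i = 2 (α = 5): (5−4)(5−6)(5−3)(5−7) = 1·(−1)·2·(−2) = 4 ≡ 4, so v_2 = 4^{−1} = 3 (mod 11).
  i = 3 (α = 6): (6−4)(6−5)(6−3)(6−7) = 2·1·3·(−1) = −6 ≡ 5, so v_3 = 5^{−1} = 9 (mod 11).
  i = 4 (α = 3): (3−4)(3−5)(3−6)(3−7) = (−1)·(−2)·(−3)·(−4) = 24 ≡ 2, so v_4 = 2^{−1} = 6 (mod 11).
  i = 5 (α = 7): (7−4)(7−5)(7−6)(7−3) = 3·2·1·4 = 24 ≡ 2, so v_5 = 2^{−1} = 6 (mod 11).
  v = [9, 3, 9, 6, 6].
Step 2: syndromes of r = [1, 9, 6, 4, 4] (all sums mod 11).
  S_0 = Σ v_i r_i = 9·1 + 3·9 + 9·6 + 6·4 + 6·4 = 138 ≡ 6.
  S_1 = Σ v_i α_i r_i = 9·4·1 + 3·5·9 + 9·6·6 + 6·3·4 + 6·7·4 = 735 ≡ 9.
  α_i^2 mod 11 = [5, 3, 3, 9, 5].
  S_2 = Σ v_i α_i^2 r_i = 9·5·1 + 3·3·9 + 9·3·6 + 6·9·4 + 6·5·4 = 624 ≡ 8.
  S = (6, 9, 8) ≠ 0, so r is not a codeword (an error is present).
Step 3: locate the error. For a single error e at position i, S_ℓ = v_i·e·α_i^ℓ, so α_err = S_1/S_0.
  S_0^{−1} = 6^{−1} = 2 (mod 11), so α_err = 9·2 = 18 ≡ 7 = α_5. Error position i = 5.
  Consistency check: S_2/S_1 = 8·5 = 40 ≡ 7 = α_err ✓ (single-error assumption holds).
Step 4: error magnitude e = S_0/v_5 = S_0·∏_{j≠5}(α_5 − α_j) = 6·2 = 12 ≡ 1 (mod 11).
Step 5: correct position 5: c_5 = r_5 − e = 4 − 1 ≡ 3 (mod 11). Hence c = [1, 9, 6, 4, 3].
  Check: interpolating c through the α_i gives m(x) = 2 + 8·x (degree < 2) with m(α_i) = c_i for every i, so c is indeed a codeword.


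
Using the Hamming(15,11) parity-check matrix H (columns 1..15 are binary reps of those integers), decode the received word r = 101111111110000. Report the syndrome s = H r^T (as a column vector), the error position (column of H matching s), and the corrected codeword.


s = (0, 0, 1, 0)^T, error position = 2, corrected codeword c = 111111111110000

Compute s = H r^T mod 2 one row at a time:
  s_1 = 1 + 1 + 1 + 1 + 0 + 0 + 0 + 0 = 4 ≡ 0 (mod 2).
  s_2 = 1 + 1 + 1 + 1 + 0 + 0 + 0 + 0 = 4 ≡ 0 (mod 2).
  s_3 = 0 + 1 + 1 + 1 + 1 + 1 + 0 + 0 = 5 ≡ 1 (mod 2).
  s_4 = 1 + 1 + 1 + 1 + 1 + 1 + 0 + 0 = 6 ≡ 0 (mod 2).
s = (0, 0, 1, 0)^T — this equals column 2 of H (binary 0010), so error is at position 2.
Correct: flip bit 2 of r = 101111111110000 to get c = 111111111110000.


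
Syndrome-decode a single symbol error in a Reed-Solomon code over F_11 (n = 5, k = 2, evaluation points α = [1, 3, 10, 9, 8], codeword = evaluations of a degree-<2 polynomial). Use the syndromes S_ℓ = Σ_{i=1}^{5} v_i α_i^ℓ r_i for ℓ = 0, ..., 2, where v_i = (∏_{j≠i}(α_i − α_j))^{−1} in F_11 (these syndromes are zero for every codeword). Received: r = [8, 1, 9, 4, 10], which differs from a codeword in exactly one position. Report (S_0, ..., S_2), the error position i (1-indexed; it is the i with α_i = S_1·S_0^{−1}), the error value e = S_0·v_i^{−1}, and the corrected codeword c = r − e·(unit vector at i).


S = (3, 9, 5), error at position 2, error magnitude e = 5, c = [8, 7, 9, 4, 10].

Step 1: column multipliers v_i = (∏_{j≠i}(α_i − α_j))^{−1} mod 11.
  i = 1 (α = 1): (1−3)(1−10)(1−9)(1−8) = (−2)·(−9)·(−8)·(−7) = 1008 ≡ 7, so v_1 = 7^{−1} = 8 (mod 11).
  i = 2 (α = 3): (3−1)(3−10)(3−9)(3−8) = 2·(−7)·(−6)·(−5) = −420 ≡ 9, so v_2 = 9^{−1} = 5 (mod 11).
  i = 3 (α = 10): (10−1)(10−3)(10−9)(10−8) = 9·7·1·2 = 126 ≡ 5, so v_3 = 5^{−1} = 9 (mod 11).
  i = 4 (α = 9): (9−1)(9−3)(9−10)(9−8) = 8·6·(−1)·1 = −48 ≡ 7, so v_4 = 7^{−1} = 8 (mod 11).
  i = 5 (α = 8): (8−1)(8−3)(8−10)(8−9) = 7·5·(−2)·(−1) = 70 ≡ 4, so v_5 = 4^{−1} = 3 (mod 11).
  v = [8, 5, 9, 8, 3].
Step 2: syndromes of r = [8, 1, 9, 4, 10] (all sums mod 11).
  S_0 = Σ v_i r_i = 8·8 + 5·1 + 9·9 + 8·4 + 3·10 = 212 ≡ 3.
  S_1 = Σ v_i α_i r_i = 8·1·8 + 5·3·1 + 9·10·9 + 8·9·4 + 3·8·10 = 1417 ≡ 9.
  α_i^2 mod 11 = [1, 9, 1, 4, 9].
  S_2 = Σ v_i α_i^2 r_i = 8·1·8 + 5·9·1 + 9·1·9 + 8·4·4 + 3·9·10 = 588 ≡ 5.
  S = (3, 9, 5) ≠ 0, so r is not a codeword (an error is present).
Step 3: locate the error. For a single error e at position i, S_ℓ = v_i·e·α_i^ℓ, so α_err = S_1/S_0.
  S_0^{−1} = 3^{−1} = 4 (mod 11), so α_err = 9·4 = 36 ≡ 3 = α_2. Error position i = 2.
  Consistency check: S_2/S_1 = 5·5 = 25 ≡ 3 = α_err ✓ (single-error assumption holds).
Step 4: error magnitude e = S_0/v_2 = S_0·∏_{j≠2}(α_2 − α_j) = 3·9 = 27 ≡ 5 (mod 11).
Step 5: correct position 2: c_2 = r_2 − e = 1 − 5 ≡ 7 (mod 11). Hence c = [8, 7, 9, 4, 10].
  Check: interpolating c through the α_i gives m(x) = 3 + 5·x (degree < 2) with m(α_i) = c_i for every i, so c is indeed a codeword.


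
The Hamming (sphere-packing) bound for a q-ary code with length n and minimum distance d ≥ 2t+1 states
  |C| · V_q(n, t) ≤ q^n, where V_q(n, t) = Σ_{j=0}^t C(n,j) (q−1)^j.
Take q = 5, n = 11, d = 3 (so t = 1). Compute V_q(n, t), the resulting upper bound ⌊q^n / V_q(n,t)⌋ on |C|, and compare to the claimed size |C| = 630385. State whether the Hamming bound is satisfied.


V_q(n, t) = 45, q^n = 48828125, Hamming bound = 1085069, |C| = 630385 ≤ bound (satisfied).

Step 1: Compute V_q(n, t) = Σ_{j=0}^1 C(n, j) (q−1)^j.
  j = 0: C(11,0)·(4)^0 = 1·1 = 1.
  j = 1: C(11,1)·(4)^1 = 11·4 = 44.
  V_q(n, t) = 1 + 44 = 45.
Step 2: q^n = 5^11 = 48828125.
Step 3: Hamming bound ⌊q^n / V_q(n,t)⌋ = ⌊48828125/45⌋ = 1085069.
Step 4: Compare |C| = 630385 to 1085069: satisfied.
The claimed |C| lies below the Hamming bound.


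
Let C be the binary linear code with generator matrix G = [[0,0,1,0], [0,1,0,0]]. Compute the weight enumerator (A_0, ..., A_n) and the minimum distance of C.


Weight distribution: A_0 = 1, A_1 = 2, A_2 = 1. Minimum distance d = 1.

Enumerate all 2^2 = 4 messages m ∈ F_2^2.
For each, compute codeword c = mG in F_2^4, then tally its weight.
  m = 00 → c = 0000, weight = 0.
  m = 10 → c = 0010, weight = 1.
  m = 01 → c = 0100, weight = 1.
  m = 11 → c = 0110, weight = 2.
Tally weights:
  weight 0: 1 codewords.
  weight 1: 2 codewords.
  weight 2: 1 codewords.
Minimum distance d = smallest w > 0 with A_w > 0 = 1.
Sanity: Σ A_w = 4 = 2^2 = 4 ✓.


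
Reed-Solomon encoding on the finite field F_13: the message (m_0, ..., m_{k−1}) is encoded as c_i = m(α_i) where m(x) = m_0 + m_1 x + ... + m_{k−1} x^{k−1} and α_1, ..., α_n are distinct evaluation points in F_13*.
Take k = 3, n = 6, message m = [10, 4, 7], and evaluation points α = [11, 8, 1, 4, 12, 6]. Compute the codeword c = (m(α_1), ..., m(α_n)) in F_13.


c = [4, 9, 8, 8, 0, 0]

Message polynomial: m(x) = 10 + 4·x + 7·x^2 (mod 13).
For each evaluation point α_i, compute m(α_i) mod 13:
  α_1 = 11: Horner steps 7 → 3 → 4, so m(11) = 4.
  α_2 = 8: Horner steps 7 → 8 → 9, so m(8) = 9.
  α_3 = 1: Horner steps 7 → 11 → 8, so m(1) = 8.
  α_4 = 4: Horner steps 7 → 6 → 8, so m(4) = 8.
  α_5 = 12: Horner steps 7 → 10 → 0, so m(12) = 0.
  α_6 = 6: Horner steps 7 → 7 → 0, so m(6) = 0.
Codeword c = [4, 9, 8, 8, 0, 0] ∈ F_13^6.


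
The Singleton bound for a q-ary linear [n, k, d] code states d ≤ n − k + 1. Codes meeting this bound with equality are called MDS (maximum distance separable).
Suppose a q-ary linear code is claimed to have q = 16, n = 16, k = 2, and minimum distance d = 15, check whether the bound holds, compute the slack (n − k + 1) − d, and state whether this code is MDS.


Singleton RHS = n − k + 1 = 15, slack = 0, bound satisfied, MDS.

Singleton bound: d ≤ n − k + 1.
Here n = 16, k = 2, so n − k + 1 = 15.
Given d = 15, check d ≤ 15: YES.
Slack = (n − k + 1) − d = 0.
The code is MDS (slack = 0).
Description: the claimed parameters are [16, 2, 15]_16; such a code would be MDS (meets Singleton bound).


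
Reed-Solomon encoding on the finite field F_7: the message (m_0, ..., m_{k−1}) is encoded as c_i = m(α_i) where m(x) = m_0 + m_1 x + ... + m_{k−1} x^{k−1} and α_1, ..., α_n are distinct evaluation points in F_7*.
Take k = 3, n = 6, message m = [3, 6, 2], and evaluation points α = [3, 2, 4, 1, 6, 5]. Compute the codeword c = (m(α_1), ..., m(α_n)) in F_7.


c = [4, 2, 3, 4, 6, 6]

Message polynomial: m(x) = 3 + 6·x + 2·x^2 (mod 7).
For each evaluation point α_i, compute m(α_i) mod 7:
  α_1 = 3: Horner steps 2 → 5 → 4, so m(3) = 4.
  α_2 = 2: Horner steps 2 → 3 → 2, so m(2) = 2.
  α_3 = 4: Horner steps 2 → 0 → 3, so m(4) = 3.
  α_4 = 1: Horner steps 2 → 1 → 4, so m(1) = 4.
  α_5 = 6: Horner steps 2 → 4 → 6, so m(6) = 6.
  α_6 = 5: Horner steps 2 → 2 → 6, so m(5) = 6.
Codeword c = [4, 2, 3, 4, 6, 6] ∈ F_7^6.


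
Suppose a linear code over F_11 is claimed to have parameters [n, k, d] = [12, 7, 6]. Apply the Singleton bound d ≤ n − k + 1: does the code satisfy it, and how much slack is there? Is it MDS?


Singleton RHS = n − k + 1 = 6, slack = 0, bound satisfied, MDS.

Singleton bound: d ≤ n − k + 1.
Here n = 12, k = 7, so n − k + 1 = 6.
Given d = 6, check d ≤ 6: YES.
Slack = (n − k + 1) − d = 0.
The code is MDS (slack = 0).
Description: the claimed parameters are [12, 7, 6]_11; such a code would be MDS (meets Singleton bound).


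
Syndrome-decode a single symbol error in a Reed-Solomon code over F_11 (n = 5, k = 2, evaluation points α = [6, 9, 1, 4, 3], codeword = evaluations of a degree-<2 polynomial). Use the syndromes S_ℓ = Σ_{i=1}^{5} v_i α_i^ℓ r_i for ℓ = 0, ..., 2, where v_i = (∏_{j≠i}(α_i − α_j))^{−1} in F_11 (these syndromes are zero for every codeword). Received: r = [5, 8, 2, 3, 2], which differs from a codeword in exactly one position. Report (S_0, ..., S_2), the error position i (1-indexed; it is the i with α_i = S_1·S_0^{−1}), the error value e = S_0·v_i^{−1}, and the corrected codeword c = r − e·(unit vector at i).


S = (10, 10, 10), error at position 3, error magnitude e = 2, c = [5, 8, 0, 3, 2].

Step 1: column multipliers v_i = (∏_{j≠i}(α_i − α_j))^{−1} mod 11.
  i = 1 (α = 6): (6−9)(6−1)(6−4)(6−3) = (−3)·5·2·3 = −90 ≡ 9, so v_1 = 9^{−1} = 5 (mod 11).
  i = 2 (α = 9): (9−6)(9−1)(9−4)(9−3) = 3·8·5·6 = 720 ≡ 5, so v_2 = 5^{−1} = 9 (mod 11).
  i = 3 (α = 1): (1−6)(1−9)(1−4)(1−3) = (−5)·(−8)·(−3)·(−2) = 240 ≡ 9, so v_3 = 9^{−1} = 5 (mod 11).
  i = 4 (α = 4): (4−6)(4−9)(4−1)(4−3) = (−2)·(−5)·3·1 = 30 ≡ 8, so v_4 = 8^{−1} = 7 (mod 11).
  i = 5 (α = 3): (3−6)(3−9)(3−1)(3−4) = (−3)·(−6)·2·(−1) = −36 ≡ 8, so v_5 = 8^{−1} = 7 (mod 11).
  v = [5, 9, 5, 7, 7].
Step 2: syndromes of r = [5, 8, 2, 3, 2] (all sums mod 11).
  S_0 = Σ v_i r_i = 5·5 + 9·8 + 5·2 + 7·3 + 7·2 = 142 ≡ 10.
  S_1 = Σ v_i α_i r_i = 5·6·5 + 9·9·8 + 5·1·2 + 7·4·3 + 7·3·2 = 934 ≡ 10.
  α_i^2 mod 11 = [3, 4, 1, 5, 9].
  S_2 = Σ v_i α_i^2 r_i = 5·3·5 + 9·4·8 + 5·1·2 + 7·5·3 + 7·9·2 = 604 ≡ 10.
  S = (10, 10, 10) ≠ 0, so r is not a codeword (an error is present).
Step 3: locate the error. For a single error e at position i, S_ℓ = v_i·e·α_i^ℓ, so α_err = S_1/S_0.
  S_0^{−1} = 10^{−1} = 10 (mod 11), so α_err = 10·10 = 100 ≡ 1 = α_3. Error position i = 3.
  Consistency check: S_2/S_1 = 10·10 = 100 ≡ 1 = α_err ✓ (single-error assumption holds).
Step 4: error magnitude e = S_0/v_3 = S_0·∏_{j≠3}(α_3 − α_j) = 10·9 = 90 ≡ 2 (mod 11).
Step 5: correct position 3: c_3 = r_3 − e = 2 − 2 ≡ 0 (mod 11). Hence c = [5, 8, 0, 3, 2].
  Check: interpolating c through the α_i gives m(x) = 10 + 1·x (degree < 2) with m(α_i) = c_i for every i, so c is indeed a codeword.


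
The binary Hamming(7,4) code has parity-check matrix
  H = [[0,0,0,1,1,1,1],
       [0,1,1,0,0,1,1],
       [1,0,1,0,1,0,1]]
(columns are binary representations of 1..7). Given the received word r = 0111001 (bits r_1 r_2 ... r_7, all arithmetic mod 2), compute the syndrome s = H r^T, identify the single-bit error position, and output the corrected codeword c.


s = (0, 1, 0)^T, error position = 2, corrected codeword c = 0011001

Compute s = H r^T mod 2 one row at a time:
  s_1 = 1 + 0 + 0 + 1 = 2 ≡ 0 (mod 2).
  s_2 = 1 + 1 + 0 + 1 = 3 ≡ 1 (mod 2).
  s_3 = 0 + 1 + 0 + 1 = 2 ≡ 0 (mod 2).
s = (0, 1, 0)^T — this equals column 2 of H (binary 010), so error is at position 2.
Correct: flip bit 2 of r = 0111001 to get c = 0011001.


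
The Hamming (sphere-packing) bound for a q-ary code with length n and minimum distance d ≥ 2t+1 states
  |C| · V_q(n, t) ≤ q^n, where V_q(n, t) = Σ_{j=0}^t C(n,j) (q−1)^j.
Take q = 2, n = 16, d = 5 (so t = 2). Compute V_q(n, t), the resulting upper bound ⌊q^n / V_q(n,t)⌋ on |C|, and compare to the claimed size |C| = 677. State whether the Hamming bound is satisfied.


V_q(n, t) = 137, q^n = 65536, Hamming bound = 478, |C| = 677 > bound (violated).

Step 1: Compute V_q(n, t) = Σ_{j=0}^2 C(n, j) (q−1)^j.
  j = 0: C(16,0)·(1)^0 = 1·1 = 1.
  j = 1: C(16,1)·(1)^1 = 16·1 = 16.
  j = 2: C(16,2)·(1)^2 = 120·1 = 120.
  V_q(n, t) = 1 + 16 + 120 = 137.
Step 2: q^n = 2^16 = 65536.
Step 3: Hamming bound ⌊q^n / V_q(n,t)⌋ = ⌊65536/137⌋ = 478.
Step 4: Compare |C| = 677 to 478: violated.
The claimed |C| lies above the Hamming bound, so no 2-ary code of length 16 with d ≥ 5 can have 677 codewords.


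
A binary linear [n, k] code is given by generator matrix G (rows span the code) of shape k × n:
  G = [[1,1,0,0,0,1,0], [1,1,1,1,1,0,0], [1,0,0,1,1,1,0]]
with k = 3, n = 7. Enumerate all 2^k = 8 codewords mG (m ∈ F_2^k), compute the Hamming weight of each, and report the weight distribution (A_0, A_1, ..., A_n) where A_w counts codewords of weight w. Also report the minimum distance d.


Weight distribution: A_0 = 1, A_2 = 1, A_3 = 3, A_4 = 2, A_5 = 1. Minimum distance d = 2.

Enumerate all 2^3 = 8 messages m ∈ F_2^3.
For each, compute codeword c = mG in F_2^7, then tally its weight.
  m = 000 → c = 0000000, weight = 0.
  m = 100 → c = 1100010, weight = 3.
  m = 010 → c = 1111100, weight = 5.
  m = 110 → c = 0011110, weight = 4.
  m = 001 → c = 1001110, weight = 4.
  m = 101 → c = 0101100, weight = 3.
  m = 011 → c = 0110010, weight = 3.
  m = 111 → c = 1010000, weight = 2.
Tally weights:
  weight 0: 1 codewords.
  weight 2: 1 codewords.
  weight 3: 3 codewords.
  weight 4: 2 codewords.
  weight 5: 1 codewords.
Minimum distance d = smallest w > 0 with A_w > 0 = 2.
Sanity: Σ A_w = 8 = 2^3 = 8 ✓.


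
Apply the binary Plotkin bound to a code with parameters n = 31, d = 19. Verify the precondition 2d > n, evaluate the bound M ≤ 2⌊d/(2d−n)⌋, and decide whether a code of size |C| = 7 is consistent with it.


Plotkin bound M ≤ 4; given |C| = 7 > bound (violated).

Check applicability: 2d = 38, n = 31.
2d − n = 7 > 0, so Plotkin applies.
Compute d/(2d−n) = 19/7 ≈ 2.7143.
⌊d/(2d−n)⌋ = 2.
Plotkin bound: M ≤ 2·2 = 4.
Given |C| = 7, check: VIOLATED.
This |C| is above the Plotkin bound, so no binary code with n = 31, d = 19 and 7 codewords exists.


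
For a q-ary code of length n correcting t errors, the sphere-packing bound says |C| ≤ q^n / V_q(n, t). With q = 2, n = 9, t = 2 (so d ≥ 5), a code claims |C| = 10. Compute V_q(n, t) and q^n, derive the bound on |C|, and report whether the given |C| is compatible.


V_q(n, t) = 46, q^n = 512, Hamming bound = 11, |C| = 10 ≤ bound (satisfied).

Step 1: Compute V_q(n, t) = Σ_{j=0}^2 C(n, j) (q−1)^j.
  j = 0: C(9,0)·(1)^0 = 1·1 = 1.
  j = 1: C(9,1)·(1)^1 = 9·1 = 9.
  j = 2: C(9,2)·(1)^2 = 36·1 = 36.
  V_q(n, t) = 1 + 9 + 36 = 46.
Step 2: q^n = 2^9 = 512.
Step 3: Hamming bound ⌊q^n / V_q(n,t)⌋ = ⌊512/46⌋ = 11.
Step 4: Compare |C| = 10 to 11: satisfied.
The claimed |C| lies below the Hamming bound.


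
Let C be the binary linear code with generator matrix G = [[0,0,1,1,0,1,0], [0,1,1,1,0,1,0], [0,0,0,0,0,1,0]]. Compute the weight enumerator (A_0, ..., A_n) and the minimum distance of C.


Weight distribution: A_0 = 1, A_1 = 2, A_2 = 2, A_3 = 2, A_4 = 1. Minimum distance d = 1.

Enumerate all 2^3 = 8 messages m ∈ F_2^3.
For each, compute codeword c = mG in F_2^7, then tally its weight.
  m = 000 → c = 0000000, weight = 0.
  m = 100 → c = 0011010, weight = 3.
  m = 010 → c = 0111010, weight = 4.
  m = 110 → c = 0100000, weight = 1.
  m = 001 → c = 0000010, weight = 1.
  m = 101 → c = 0011000, weight = 2.
  m = 011 → c = 0111000, weight = 3.
  m = 111 → c = 0100010, weight = 2.
Tally weights:
  weight 0: 1 codewords.
  weight 1: 2 codewords.
  weight 2: 2 codewords.
  weight 3: 2 codewords.
  weight 4: 1 codewords.
Minimum distance d = smallest w > 0 with A_w > 0 = 1.
Sanity: Σ A_w = 8 = 2^3 = 8 ✓.


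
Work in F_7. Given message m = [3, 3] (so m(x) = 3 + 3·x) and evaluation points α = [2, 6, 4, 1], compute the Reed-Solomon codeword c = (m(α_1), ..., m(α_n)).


c = [2, 0, 1, 6]

Message polynomial: m(x) = 3 + 3·x (mod 7).
For each evaluation point α_i, compute m(α_i) mod 7:
  α_1 = 2: Horner steps 3 → 2, so m(2) = 2.
  α_2 = 6: Horner steps 3 → 0, so m(6) = 0.
  α_3 = 4: Horner steps 3 → 1, so m(4) = 1.
  α_4 = 1: Horner steps 3 → 6, so m(1) = 6.
Codeword c = [2, 0, 1, 6] ∈ F_7^4.


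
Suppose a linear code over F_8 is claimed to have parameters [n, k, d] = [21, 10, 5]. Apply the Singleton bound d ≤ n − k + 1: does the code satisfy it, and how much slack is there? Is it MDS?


Singleton RHS = n − k + 1 = 12, slack = 7, bound satisfied, not MDS.

Singleton bound: d ≤ n − k + 1.
Here n = 21, k = 10, so n − k + 1 = 12.
Given d = 5, check d ≤ 12: YES.
Slack = (n − k + 1) − d = 7.
The code is NOT MDS (slack = 7 > 0).
Description: the claimed parameters are [21, 10, 5]_8; such a code would be non-MDS.


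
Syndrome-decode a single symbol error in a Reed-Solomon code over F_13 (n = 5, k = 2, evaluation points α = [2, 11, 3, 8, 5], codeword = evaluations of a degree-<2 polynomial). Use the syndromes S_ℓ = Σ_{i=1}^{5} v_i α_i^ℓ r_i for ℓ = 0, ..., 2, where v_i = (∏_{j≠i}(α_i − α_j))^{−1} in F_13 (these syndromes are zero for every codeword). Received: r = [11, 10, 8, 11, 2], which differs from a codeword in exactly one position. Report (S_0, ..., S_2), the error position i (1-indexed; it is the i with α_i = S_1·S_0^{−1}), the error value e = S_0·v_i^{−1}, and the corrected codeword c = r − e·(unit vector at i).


S = (6, 9, 7), error at position 4, error magnitude e = 5, c = [11, 10, 8, 6, 2].

Step 1: column multipliers v_i = (∏_{j≠i}(α_i − α_j))^{−1} mod 13.
  i = 1 (α = 2): (2−11)(2−3)(2−8)(2−5) = (−9)·(−1)·(−6)·(−3) = 162 ≡ 6, so v_1 = 6^{−1} = 11 (mod 13).
  i = 2 (α = 11): (11−2)(11−3)(11−8)(11−5) = 9·8·3·6 = 1296 ≡ 9, so v_2 = 9^{−1} = 3 (mod 13).
  i = 3 (α = 3): (3−2)(3−11)(3−8)(3−5) = 1·(−8)·(−5)·(−2) = −80 ≡ 11, so v_3 = 11^{−1} = 6 (mod 13).
  i = 4 (α = 8): (8−2)(8−11)(8−3)(8−5) = 6·(−3)·5·3 = −270 ≡ 3, so v_4 = 3^{−1} = 9 (mod 13).
  i = 5 (α = 5): (5−2)(5−11)(5−3)(5−8) = 3·(−6)·2·(−3) = 108 ≡ 4, so v_5 = 4^{−1} = 10 (mod 13).
  v = [11, 3, 6, 9, 10].
Step 2: syndromes of r = [11, 10, 8, 11, 2] (all sums mod 13).
  S_0 = Σ v_i r_i = 11·11 + 3·10 + 6·8 + 9·11 + 10·2 = 318 ≡ 6.
  S_1 = Σ v_i α_i r_i = 11·2·11 + 3·11·10 + 6·3·8 + 9·8·11 + 10·5·2 = 1608 ≡ 9.
  α_i^2 mod 13 = [4, 4, 9, 12, 12].
  S_2 = Σ v_i α_i^2 r_i = 11·4·11 + 3·4·10 + 6·9·8 + 9·12·11 + 10·12·2 = 2464 ≡ 7.
  S = (6, 9, 7) ≠ 0, so r is not a codeword (an error is present).
Step 3: locate the error. For a single error e at position i, S_ℓ = v_i·e·α_i^ℓ, so α_err = S_1/S_0.
  S_0^{−1} = 6^{−1} = 11 (mod 13), so α_err = 9·11 = 99 ≡ 8 = α_4. Error position i = 4.
  Consistency check: S_2/S_1 = 7·3 = 21 ≡ 8 = α_err ✓ (single-error assumption holds).
Step 4: error magnitude e = S_0/v_4 = S_0·∏_{j≠4}(α_4 − α_j) = 6·3 = 18 ≡ 5 (mod 13).
Step 5: correct position 4: c_4 = r_4 − e = 11 − 5 ≡ 6 (mod 13). Hence c = [11, 10, 8, 6, 2].
  Check: interpolating c through the α_i gives m(x) = 4 + 10·x (degree < 2) with m(α_i) = c_i for every i, so c is indeed a codeword.


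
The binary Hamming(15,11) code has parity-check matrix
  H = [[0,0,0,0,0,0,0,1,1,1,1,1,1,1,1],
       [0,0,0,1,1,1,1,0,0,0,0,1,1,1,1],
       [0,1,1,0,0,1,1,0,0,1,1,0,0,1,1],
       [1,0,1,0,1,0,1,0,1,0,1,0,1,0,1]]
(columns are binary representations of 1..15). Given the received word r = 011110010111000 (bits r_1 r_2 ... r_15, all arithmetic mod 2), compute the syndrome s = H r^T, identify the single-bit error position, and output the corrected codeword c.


s = (0, 1, 0, 1)^T, error position = 5, corrected codeword c = 011100010111000

Compute s = H r^T mod 2 one row at a time:
  s_1 = 1 + 0 + 1 + 1 + 1 + 0 + 0 + 0 = 4 ≡ 0 (mod 2).
  s_2 = 1 + 1 + 0 + 0 + 1 + 0 + 0 + 0 = 3 ≡ 1 (mod 2).
  s_3 = 1 + 1 + 0 + 0 + 1 + 1 + 0 + 0 = 4 ≡ 0 (mod 2).
  s_4 = 0 + 1 + 1 + 0 + 0 + 1 + 0 + 0 = 3 ≡ 1 (mod 2).
s = (0, 1, 0, 1)^T — this equals column 5 of H (binary 0101), so error is at position 5.
Correct: flip bit 5 of r = 011110010111000 to get c = 011100010111000.
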